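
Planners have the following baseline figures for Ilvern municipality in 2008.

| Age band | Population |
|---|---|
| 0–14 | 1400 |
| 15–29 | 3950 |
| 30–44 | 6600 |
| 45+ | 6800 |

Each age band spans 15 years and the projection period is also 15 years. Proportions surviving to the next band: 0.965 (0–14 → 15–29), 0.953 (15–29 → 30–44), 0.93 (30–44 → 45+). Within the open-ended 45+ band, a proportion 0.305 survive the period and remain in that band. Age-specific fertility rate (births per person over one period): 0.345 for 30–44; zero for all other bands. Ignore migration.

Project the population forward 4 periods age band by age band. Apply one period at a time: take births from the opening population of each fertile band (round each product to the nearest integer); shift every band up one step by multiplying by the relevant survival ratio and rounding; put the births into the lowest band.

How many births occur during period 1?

Period 1:
Births: 6600 * 0.345 = 2277
15–29: 1400 * 0.965 = 1351
30–44: 3950 * 0.953 = 3764
45+: 6600 * 0.93 + 6800 * 0.305 = 6138 + 2074 = 8212
End of period: [2277, 1351, 3764, 8212]

2277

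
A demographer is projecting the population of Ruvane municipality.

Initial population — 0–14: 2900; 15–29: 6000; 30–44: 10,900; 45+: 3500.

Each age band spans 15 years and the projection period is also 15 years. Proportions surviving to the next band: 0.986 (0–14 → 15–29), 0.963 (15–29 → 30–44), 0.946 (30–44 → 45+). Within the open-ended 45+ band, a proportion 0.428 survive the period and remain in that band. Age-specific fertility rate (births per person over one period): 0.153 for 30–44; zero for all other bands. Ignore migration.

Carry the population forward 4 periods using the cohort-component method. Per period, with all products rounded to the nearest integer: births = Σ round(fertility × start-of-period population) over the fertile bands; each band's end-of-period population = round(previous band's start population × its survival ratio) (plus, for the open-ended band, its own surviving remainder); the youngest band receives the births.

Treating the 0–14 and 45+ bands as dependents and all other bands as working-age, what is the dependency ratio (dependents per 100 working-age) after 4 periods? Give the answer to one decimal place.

Period 1:
Births: 10900 * 0.153 = 1668
15–29: 2900 * 0.986 = 2859
30–44: 6000 * 0.963 = 5778
45+: 10900 * 0.946 + 3500 * 0.428 = 10311 + 1498 = 11809
Population now: 0–14=1668, 15–29=2859, 30–44=5778, 45+=11809
Period 2:
Births: 5778 * 0.153 = 884
15–29: 1668 * 0.986 = 1645
30–44: 2859 * 0.963 = 2753
45+: 5778 * 0.946 + 11809 * 0.428 = 5466 + 5054 = 10520
Population now: 0–14=884, 15–29=1645, 30–44=2753, 45+=10520
Period 3:
Births: 2753 * 0.153 = 421
15–29: 884 * 0.986 = 872
30–44: 1645 * 0.963 = 1584
45+: 2753 * 0.946 + 10520 * 0.428 = 2604 + 4503 = 7107
Population now: 0–14=421, 15–29=872, 30–44=1584, 45+=7107
Period 4:
Births: 1584 * 0.153 = 242
15–29: 421 * 0.986 = 415
30–44: 872 * 0.963 = 840
45+: 1584 * 0.946 + 7107 * 0.428 = 1498 + 3042 = 4540
Population now: 0–14=242, 15–29=415, 30–44=840, 45+=4540
Dependents (band 0–14 + band 45+) = 242 + 4540 = 4782; working-age = 1255; ratio = 4782/1255 × 100 = 381.0

381.0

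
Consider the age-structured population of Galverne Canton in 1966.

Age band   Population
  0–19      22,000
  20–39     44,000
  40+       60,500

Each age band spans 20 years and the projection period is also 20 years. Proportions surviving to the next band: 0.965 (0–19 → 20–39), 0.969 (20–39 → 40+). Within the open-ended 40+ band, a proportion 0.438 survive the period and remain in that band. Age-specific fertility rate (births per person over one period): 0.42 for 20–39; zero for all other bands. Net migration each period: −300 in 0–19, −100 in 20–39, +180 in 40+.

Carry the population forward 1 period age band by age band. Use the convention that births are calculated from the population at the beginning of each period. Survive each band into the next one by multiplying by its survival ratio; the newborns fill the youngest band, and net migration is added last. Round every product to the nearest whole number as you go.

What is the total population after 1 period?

108625

Call the groups 1 to 3, youngest first.
After projecting period 1:
Births: 44000 × 0.42 = 18480
Group 2: 22000 × 0.965 = 21230
Group 3: 44000 × 0.969 + 60500 × 0.438 = 42636 + 26499 = 69135
Net migration: Group 1 − 300 → 18180; Group 2 − 100 → 21130; Group 3 + 180 → 69315
→ [18180, 21130, 69315]
Total after period 1: 18180 + 21130 + 69315 = 108625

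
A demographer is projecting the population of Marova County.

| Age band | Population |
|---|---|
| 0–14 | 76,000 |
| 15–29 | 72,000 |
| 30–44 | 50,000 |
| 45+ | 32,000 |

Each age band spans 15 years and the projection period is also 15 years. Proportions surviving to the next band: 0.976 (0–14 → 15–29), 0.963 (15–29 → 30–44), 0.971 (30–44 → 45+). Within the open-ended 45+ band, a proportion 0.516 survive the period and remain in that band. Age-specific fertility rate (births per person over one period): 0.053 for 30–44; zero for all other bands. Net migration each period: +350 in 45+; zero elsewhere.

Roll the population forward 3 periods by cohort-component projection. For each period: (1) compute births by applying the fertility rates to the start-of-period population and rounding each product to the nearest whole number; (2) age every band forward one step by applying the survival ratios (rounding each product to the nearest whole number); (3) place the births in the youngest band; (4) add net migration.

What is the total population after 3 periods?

Numbering the bands 1..4 from youngest to oldest:
— Period 1 —
Births: 50000 × 0.053 = 2650
Band 2: 76000 × 0.976 = 74176
Band 3: 72000 × 0.963 = 69336
Band 4: 50000 × 0.971 + 32000 × 0.516 = 48550 + 16512 = 65062
Net migration: Band 4 + 350 → 65412
→ [2650, 74176, 69336, 65412]
— Period 2 —
Births: 69336 × 0.053 = 3675
Band 2: 2650 × 0.976 = 2586
Band 3: 74176 × 0.963 = 71431
Band 4: 69336 × 0.971 + 65412 × 0.516 = 67325 + 33753 = 101078
Net migration: Band 4 + 350 → 101428
→ [3675, 2586, 71431, 101428]
— Period 3 —
Births: 71431 × 0.053 = 3786
Band 2: 3675 × 0.976 = 3587
Band 3: 2586 × 0.963 = 2490
Band 4: 71431 × 0.971 + 101428 × 0.516 = 69360 + 52337 = 121697
Net migration: Band 4 + 350 → 122047
→ [3786, 3587, 2490, 122047]
Total after period 3: 3786 + 3587 + 2490 + 122047 = 131910

131910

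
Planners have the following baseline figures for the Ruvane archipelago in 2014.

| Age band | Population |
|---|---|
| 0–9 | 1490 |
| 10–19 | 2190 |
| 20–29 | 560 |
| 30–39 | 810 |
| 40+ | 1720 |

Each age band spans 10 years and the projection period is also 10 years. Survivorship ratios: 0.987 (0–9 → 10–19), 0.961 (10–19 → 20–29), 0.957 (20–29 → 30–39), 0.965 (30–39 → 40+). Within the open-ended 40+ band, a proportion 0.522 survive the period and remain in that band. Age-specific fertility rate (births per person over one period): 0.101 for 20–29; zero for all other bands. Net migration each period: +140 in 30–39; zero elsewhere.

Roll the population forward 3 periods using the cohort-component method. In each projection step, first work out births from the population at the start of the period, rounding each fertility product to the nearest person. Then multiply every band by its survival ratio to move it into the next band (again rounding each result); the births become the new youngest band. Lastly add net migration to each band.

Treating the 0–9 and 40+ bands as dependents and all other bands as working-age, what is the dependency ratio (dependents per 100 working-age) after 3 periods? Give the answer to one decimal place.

171.9

[period 1]
Births: 560 × 0.101 = 57
10–19: 1490 × 0.987 = 1471
20–29: 2190 × 0.961 = 2105
30–39: 560 × 0.957 = 536
40+: 810 × 0.965 + 1720 × 0.522 = 782 + 898 = 1680
Net migration: 30–39 + 140 → 676
Population now: 0–9=57, 10–19=1471, 20–29=2105, 30–39=676, 40+=1680
[period 2]
Births: 2105 × 0.101 = 213
10–19: 57 × 0.987 = 56
20–29: 1471 × 0.961 = 1414
30–39: 2105 × 0.957 = 2014
40+: 676 × 0.965 + 1680 × 0.522 = 652 + 877 = 1529
Net migration: 30–39 + 140 → 2154
Population now: 0–9=213, 10–19=56, 20–29=1414, 30–39=2154, 40+=1529
[period 3]
Births: 1414 × 0.101 = 143
10–19: 213 × 0.987 = 210
20–29: 56 × 0.961 = 54
30–39: 1414 × 0.957 = 1353
40+: 2154 × 0.965 + 1529 × 0.522 = 2079 + 798 = 2877
Net migration: 30–39 + 140 → 1493
Population now: 0–9=143, 10–19=210, 20–29=54, 30–39=1493, 40+=2877
Dependents (band 0–9 + band 40+) = 143 + 2877 = 3020; working-age = 1757; ratio = 3020/1757 × 100 = 171.9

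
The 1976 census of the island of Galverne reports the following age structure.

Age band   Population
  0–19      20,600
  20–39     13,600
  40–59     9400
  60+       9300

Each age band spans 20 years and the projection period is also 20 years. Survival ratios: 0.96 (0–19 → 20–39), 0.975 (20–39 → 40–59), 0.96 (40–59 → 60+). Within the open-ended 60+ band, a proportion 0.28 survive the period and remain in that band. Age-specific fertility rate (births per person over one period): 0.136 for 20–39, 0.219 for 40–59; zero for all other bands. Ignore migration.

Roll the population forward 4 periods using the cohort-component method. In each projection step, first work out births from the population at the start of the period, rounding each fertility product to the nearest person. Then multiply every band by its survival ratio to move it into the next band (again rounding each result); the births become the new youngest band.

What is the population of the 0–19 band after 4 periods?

1531

After projecting period 1:
Births: 13600 * 0.136 = 1850 ; 9400 * 0.219 = 2059 ⇒ total 3909
20–39: 20600 * 0.96 = 19776
40–59: 13600 * 0.975 = 13260
60+: 9400 * 0.96 + 9300 * 0.28 = 9024 + 2604 = 11628
Population now: 0–19=3909, 20–39=19776, 40–59=13260, 60+=11628
After projecting period 2:
Births: 19776 * 0.136 = 2690 ; 13260 * 0.219 = 2904 ⇒ total 5594
20–39: 3909 * 0.96 = 3753
40–59: 19776 * 0.975 = 19282
60+: 13260 * 0.96 + 11628 * 0.28 = 12730 + 3256 = 15986
Population now: 0–19=5594, 20–39=3753, 40–59=19282, 60+=15986
After projecting period 3:
Births: 3753 * 0.136 = 510 ; 19282 * 0.219 = 4223 ⇒ total 4733
20–39: 5594 * 0.96 = 5370
40–59: 3753 * 0.975 = 3659
60+: 19282 * 0.96 + 15986 * 0.28 = 18511 + 4476 = 22987
Population now: 0–19=4733, 20–39=5370, 40–59=3659, 60+=22987
After projecting period 4:
Births: 5370 * 0.136 = 730 ; 3659 * 0.219 = 801 ⇒ total 1531
20–39: 4733 * 0.96 = 4544
40–59: 5370 * 0.975 = 5236
60+: 3659 * 0.96 + 22987 * 0.28 = 3513 + 6436 = 9949
Population now: 0–19=1531, 20–39=4544, 40–59=5236, 60+=9949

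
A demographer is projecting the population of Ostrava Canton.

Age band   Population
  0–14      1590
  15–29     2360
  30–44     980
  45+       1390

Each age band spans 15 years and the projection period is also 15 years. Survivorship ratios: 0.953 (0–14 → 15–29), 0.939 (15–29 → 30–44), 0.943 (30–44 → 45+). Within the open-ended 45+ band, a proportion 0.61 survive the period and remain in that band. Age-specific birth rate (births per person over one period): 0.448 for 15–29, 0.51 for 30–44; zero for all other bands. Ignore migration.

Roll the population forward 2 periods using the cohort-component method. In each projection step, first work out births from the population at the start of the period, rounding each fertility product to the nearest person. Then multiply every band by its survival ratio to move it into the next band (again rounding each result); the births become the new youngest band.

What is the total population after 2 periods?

After projecting period 1:
Births: 2360 × 0.448 = 1057, 980 × 0.51 = 500 → 1557
15–29: 1590 × 0.953 = 1515
30–44: 2360 × 0.939 = 2216
45+: 980 × 0.943 + 1390 × 0.61 = 924 + 848 = 1772
Giving 1557 / 1515 / 2216 / 1772.
After projecting period 2:
Births: 1515 × 0.448 = 679, 2216 × 0.51 = 1130 → 1809
15–29: 1557 × 0.953 = 1484
30–44: 1515 × 0.939 = 1423
45+: 2216 × 0.943 + 1772 × 0.61 = 2090 + 1081 = 3171
Giving 1809 / 1484 / 1423 / 3171.
Total after period 2: 1809 + 1484 + 1423 + 3171 = 7887

7887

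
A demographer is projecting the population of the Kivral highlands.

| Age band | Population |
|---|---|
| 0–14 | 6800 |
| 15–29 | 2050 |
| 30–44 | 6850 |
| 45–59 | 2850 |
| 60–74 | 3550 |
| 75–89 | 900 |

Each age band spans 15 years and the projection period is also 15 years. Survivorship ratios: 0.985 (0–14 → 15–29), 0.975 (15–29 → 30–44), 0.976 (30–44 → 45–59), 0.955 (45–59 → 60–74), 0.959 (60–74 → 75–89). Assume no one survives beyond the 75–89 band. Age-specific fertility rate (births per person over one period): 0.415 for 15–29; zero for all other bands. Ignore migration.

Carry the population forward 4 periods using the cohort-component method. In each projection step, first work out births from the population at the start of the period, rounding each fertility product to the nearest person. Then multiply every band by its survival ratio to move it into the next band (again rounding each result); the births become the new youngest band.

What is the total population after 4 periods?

Numbering the bands 1..6 from youngest to oldest:
[period 1]
Births: 2050 × 0.415 = 851
Band 2: 6800 × 0.985 = 6698
Band 3: 2050 × 0.975 = 1999
Band 4: 6850 × 0.976 = 6686
Band 5: 2850 × 0.955 = 2722
Band 6: 3550 × 0.959 = 3404
End of period: [851, 6698, 1999, 6686, 2722, 3404]
[period 2]
Births: 6698 × 0.415 = 2780
Band 2: 851 × 0.985 = 838
Band 3: 6698 × 0.975 = 6531
Band 4: 1999 × 0.976 = 1951
Band 5: 6686 × 0.955 = 6385
Band 6: 2722 × 0.959 = 2610
End of period: [2780, 838, 6531, 1951, 6385, 2610]
[period 3]
Births: 838 × 0.415 = 348
Band 2: 2780 × 0.985 = 2738
Band 3: 838 × 0.975 = 817
Band 4: 6531 × 0.976 = 6374
Band 5: 1951 × 0.955 = 1863
Band 6: 6385 × 0.959 = 6123
End of period: [348, 2738, 817, 6374, 1863, 6123]
[period 4]
Births: 2738 × 0.415 = 1136
Band 2: 348 × 0.985 = 343
Band 3: 2738 × 0.975 = 2670
Band 4: 817 × 0.976 = 797
Band 5: 6374 × 0.955 = 6087
Band 6: 1863 × 0.959 = 1787
End of period: [1136, 343, 2670, 797, 6087, 1787]
Total after period 4: 1136 + 343 + 2670 + 797 + 6087 + 1787 = 12820

12820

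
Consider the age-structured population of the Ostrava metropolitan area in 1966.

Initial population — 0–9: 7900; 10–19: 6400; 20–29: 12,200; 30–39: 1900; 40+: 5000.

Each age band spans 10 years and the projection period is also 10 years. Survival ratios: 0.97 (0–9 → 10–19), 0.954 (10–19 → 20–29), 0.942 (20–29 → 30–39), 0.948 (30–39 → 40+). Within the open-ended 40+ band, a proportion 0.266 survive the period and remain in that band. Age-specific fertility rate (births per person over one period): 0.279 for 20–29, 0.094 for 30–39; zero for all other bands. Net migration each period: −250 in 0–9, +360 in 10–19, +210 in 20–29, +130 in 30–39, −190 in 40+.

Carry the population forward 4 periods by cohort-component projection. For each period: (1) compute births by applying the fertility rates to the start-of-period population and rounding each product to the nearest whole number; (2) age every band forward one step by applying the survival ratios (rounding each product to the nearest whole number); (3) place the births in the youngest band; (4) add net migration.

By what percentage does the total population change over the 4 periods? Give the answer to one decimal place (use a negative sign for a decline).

-40.0

(Bands numbered youngest = 1 to oldest = 5.)
— Period 1 —
Births: 12200 * 0.279 = 3404, 1900 * 0.094 = 179 → 3583
Band 2: 7900 * 0.97 = 7663
Band 3: 6400 * 0.954 = 6106
Band 4: 12200 * 0.942 = 11492
Band 5: 1900 * 0.948 + 5000 * 0.266 = 1801 + 1330 = 3131
Net migration: Band 1 − 250 → 3333; Band 2 + 360 → 8023; Band 3 + 210 → 6316; Band 4 + 130 → 11622; Band 5 − 190 → 2941
Giving 3333 / 8023 / 6316 / 11622 / 2941.
— Period 2 —
Births: 6316 * 0.279 = 1762, 11622 * 0.094 = 1092 → 2854
Band 2: 3333 * 0.97 = 3233
Band 3: 8023 * 0.954 = 7654
Band 4: 6316 * 0.942 = 5950
Band 5: 11622 * 0.948 + 2941 * 0.266 = 11018 + 782 = 11800
Net migration: Band 1 − 250 → 2604; Band 2 + 360 → 3593; Band 3 + 210 → 7864; Band 4 + 130 → 6080; Band 5 − 190 → 11610
Giving 2604 / 3593 / 7864 / 6080 / 11610.
— Period 3 —
Births: 7864 * 0.279 = 2194, 6080 * 0.094 = 572 → 2766
Band 2: 2604 * 0.97 = 2526
Band 3: 3593 * 0.954 = 3428
Band 4: 7864 * 0.942 = 7408
Band 5: 6080 * 0.948 + 11610 * 0.266 = 5764 + 3088 = 8852
Net migration: Band 1 − 250 → 2516; Band 2 + 360 → 2886; Band 3 + 210 → 3638; Band 4 + 130 → 7538; Band 5 − 190 → 8662
Giving 2516 / 2886 / 3638 / 7538 / 8662.
— Period 4 —
Births: 3638 * 0.279 = 1015, 7538 * 0.094 = 709 → 1724
Band 2: 2516 * 0.97 = 2441
Band 3: 2886 * 0.954 = 2753
Band 4: 3638 * 0.942 = 3427
Band 5: 7538 * 0.948 + 8662 * 0.266 = 7146 + 2304 = 9450
Net migration: Band 1 − 250 → 1474; Band 2 + 360 → 2801; Band 3 + 210 → 2963; Band 4 + 130 → 3557; Band 5 − 190 → 9260
Giving 1474 / 2801 / 2963 / 3557 / 9260.
Total: 33400 → 20055; change = -13345; percentage change = -40.0%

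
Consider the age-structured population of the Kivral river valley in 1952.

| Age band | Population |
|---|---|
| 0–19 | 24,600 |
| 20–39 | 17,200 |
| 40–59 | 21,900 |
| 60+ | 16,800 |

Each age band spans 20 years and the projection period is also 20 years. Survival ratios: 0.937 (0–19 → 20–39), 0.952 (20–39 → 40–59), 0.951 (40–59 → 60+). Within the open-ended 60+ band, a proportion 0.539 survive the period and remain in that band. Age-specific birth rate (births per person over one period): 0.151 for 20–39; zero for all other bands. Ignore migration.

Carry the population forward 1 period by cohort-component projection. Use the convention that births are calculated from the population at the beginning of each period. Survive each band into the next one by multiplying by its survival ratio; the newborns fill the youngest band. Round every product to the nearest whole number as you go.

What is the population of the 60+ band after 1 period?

29882

Period 1:
Births: 17200 × 0.151 = 2597
20–39: 24600 × 0.937 = 23050
40–59: 17200 × 0.952 = 16374
60+: 21900 × 0.951 + 16800 × 0.539 = 20827 + 9055 = 29882
Population now: 0–19=2597, 20–39=23050, 40–59=16374, 60+=29882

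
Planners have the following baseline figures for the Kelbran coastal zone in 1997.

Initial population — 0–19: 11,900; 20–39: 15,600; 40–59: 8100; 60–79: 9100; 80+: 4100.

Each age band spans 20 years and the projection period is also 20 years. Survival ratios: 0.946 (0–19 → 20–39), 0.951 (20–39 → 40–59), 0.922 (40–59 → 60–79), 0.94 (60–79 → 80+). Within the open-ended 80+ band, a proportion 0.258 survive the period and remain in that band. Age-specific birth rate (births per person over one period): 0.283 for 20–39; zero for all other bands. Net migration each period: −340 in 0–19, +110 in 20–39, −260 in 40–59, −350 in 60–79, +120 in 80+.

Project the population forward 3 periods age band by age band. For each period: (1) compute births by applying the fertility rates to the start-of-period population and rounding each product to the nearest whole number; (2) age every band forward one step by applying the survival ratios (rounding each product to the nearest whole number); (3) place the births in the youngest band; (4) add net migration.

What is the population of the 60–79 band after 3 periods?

9377

After projecting period 1:
Births: 15600 × 0.283 = 4415
20–39: 11900 × 0.946 = 11257
40–59: 15600 × 0.951 = 14836
60–79: 8100 × 0.922 = 7468
80+: 9100 × 0.94 + 4100 × 0.258 = 8554 + 1058 = 9612
Net migration: 0–19 − 340 → 4075; 20–39 + 110 → 11367; 40–59 − 260 → 14576; 60–79 − 350 → 7118; 80+ + 120 → 9732
Giving 4075 / 11367 / 14576 / 7118 / 9732.
After projecting period 2:
Births: 11367 × 0.283 = 3217
20–39: 4075 × 0.946 = 3855
40–59: 11367 × 0.951 = 10810
60–79: 14576 × 0.922 = 13439
80+: 7118 × 0.94 + 9732 × 0.258 = 6691 + 2511 = 9202
Net migration: 0–19 − 340 → 2877; 20–39 + 110 → 3965; 40–59 − 260 → 10550; 60–79 − 350 → 13089; 80+ + 120 → 9322
Giving 2877 / 3965 / 10550 / 13089 / 9322.
After projecting period 3:
Births: 3965 × 0.283 = 1122
20–39: 2877 × 0.946 = 2722
40–59: 3965 × 0.951 = 3771
60–79: 10550 × 0.922 = 9727
80+: 13089 × 0.94 + 9322 × 0.258 = 12304 + 2405 = 14709
Net migration: 0–19 − 340 → 782; 20–39 + 110 → 2832; 40–59 − 260 → 3511; 60–79 − 350 → 9377; 80+ + 120 → 14829
Giving 782 / 2832 / 3511 / 9377 / 14829.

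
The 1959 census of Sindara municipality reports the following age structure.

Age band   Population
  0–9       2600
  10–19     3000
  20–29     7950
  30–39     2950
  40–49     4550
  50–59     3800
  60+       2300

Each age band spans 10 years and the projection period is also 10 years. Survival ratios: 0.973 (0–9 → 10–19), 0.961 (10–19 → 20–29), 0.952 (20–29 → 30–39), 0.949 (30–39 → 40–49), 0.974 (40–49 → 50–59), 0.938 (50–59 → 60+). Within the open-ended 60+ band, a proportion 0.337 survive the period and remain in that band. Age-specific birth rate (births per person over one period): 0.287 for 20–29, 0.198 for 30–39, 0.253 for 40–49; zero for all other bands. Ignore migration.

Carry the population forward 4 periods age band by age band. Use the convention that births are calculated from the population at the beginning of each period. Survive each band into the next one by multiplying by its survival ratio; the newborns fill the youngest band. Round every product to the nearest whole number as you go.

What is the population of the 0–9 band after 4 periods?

2195

Period 1:
Births: 7950 × 0.287 = 2282  |  2950 × 0.198 = 584  |  4550 × 0.253 = 1151 → total 4017
10–19: 2600 × 0.973 = 2530
20–29: 3000 × 0.961 = 2883
30–39: 7950 × 0.952 = 7568
40–49: 2950 × 0.949 = 2800
50–59: 4550 × 0.974 = 4432
60+: 3800 × 0.938 + 2300 × 0.337 = 3564 + 775 = 4339
→ [4017, 2530, 2883, 7568, 2800, 4432, 4339]
Period 2:
Births: 2883 × 0.287 = 827  |  7568 × 0.198 = 1498  |  2800 × 0.253 = 708 → total 3033
10–19: 4017 × 0.973 = 3909
20–29: 2530 × 0.961 = 2431
30–39: 2883 × 0.952 = 2745
40–49: 7568 × 0.949 = 7182
50–59: 2800 × 0.974 = 2727
60+: 4432 × 0.938 + 4339 × 0.337 = 4157 + 1462 = 5619
→ [3033, 3909, 2431, 2745, 7182, 2727, 5619]
Period 3:
Births: 2431 × 0.287 = 698  |  2745 × 0.198 = 544  |  7182 × 0.253 = 1817 → total 3059
10–19: 3033 × 0.973 = 2951
20–29: 3909 × 0.961 = 3757
30–39: 2431 × 0.952 = 2314
40–49: 2745 × 0.949 = 2605
50–59: 7182 × 0.974 = 6995
60+: 2727 × 0.938 + 5619 × 0.337 = 2558 + 1894 = 4452
→ [3059, 2951, 3757, 2314, 2605, 6995, 4452]
Period 4:
Births: 3757 × 0.287 = 1078  |  2314 × 0.198 = 458  |  2605 × 0.253 = 659 → total 2195
10–19: 3059 × 0.973 = 2976
20–29: 2951 × 0.961 = 2836
30–39: 3757 × 0.952 = 3577
40–49: 2314 × 0.949 = 2196
50–59: 2605 × 0.974 = 2537
60+: 6995 × 0.938 + 4452 × 0.337 = 6561 + 1500 = 8061
→ [2195, 2976, 2836, 3577, 2196, 2537, 8061]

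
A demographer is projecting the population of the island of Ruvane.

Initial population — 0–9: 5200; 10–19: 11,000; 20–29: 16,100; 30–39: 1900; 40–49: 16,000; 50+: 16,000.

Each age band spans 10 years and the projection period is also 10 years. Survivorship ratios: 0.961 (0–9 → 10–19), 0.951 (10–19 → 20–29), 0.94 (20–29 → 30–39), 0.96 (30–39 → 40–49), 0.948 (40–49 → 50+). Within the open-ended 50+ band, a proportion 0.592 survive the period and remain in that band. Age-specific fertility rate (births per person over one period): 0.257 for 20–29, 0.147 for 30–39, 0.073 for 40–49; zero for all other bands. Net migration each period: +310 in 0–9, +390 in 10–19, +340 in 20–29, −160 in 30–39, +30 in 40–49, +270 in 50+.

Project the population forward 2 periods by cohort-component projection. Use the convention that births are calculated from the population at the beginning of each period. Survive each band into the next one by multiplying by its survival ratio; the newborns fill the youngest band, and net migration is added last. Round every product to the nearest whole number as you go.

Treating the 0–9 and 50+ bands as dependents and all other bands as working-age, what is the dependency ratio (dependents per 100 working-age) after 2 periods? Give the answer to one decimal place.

Period 1.
Births: 16100 * 0.257 = 4138  |  1900 * 0.147 = 279  |  16000 * 0.073 = 1168 → total 5585
10–19: 5200 * 0.961 = 4997
20–29: 11000 * 0.951 = 10461
30–39: 16100 * 0.94 = 15134
40–49: 1900 * 0.96 = 1824
50+: 16000 * 0.948 + 16000 * 0.592 = 15168 + 9472 = 24640
Net migration: 0–9 + 310 → 5895; 10–19 + 390 → 5387; 20–29 + 340 → 10801; 30–39 − 160 → 14974; 40–49 + 30 → 1854; 50+ + 270 → 24910
End of period: [5895, 5387, 10801, 14974, 1854, 24910]
Period 2.
Births: 10801 * 0.257 = 2776  |  14974 * 0.147 = 2201  |  1854 * 0.073 = 135 → total 5112
10–19: 5895 * 0.961 = 5665
20–29: 5387 * 0.951 = 5123
30–39: 10801 * 0.94 = 10153
40–49: 14974 * 0.96 = 14375
50+: 1854 * 0.948 + 24910 * 0.592 = 1758 + 14747 = 16505
Net migration: 0–9 + 310 → 5422; 10–19 + 390 → 6055; 20–29 + 340 → 5463; 30–39 − 160 → 9993; 40–49 + 30 → 14405; 50+ + 270 → 16775
End of period: [5422, 6055, 5463, 9993, 14405, 16775]
Dependents (band 0–9 + band 50+) = 5422 + 16775 = 22197; working-age = 35916; ratio = 22197/35916 × 100 = 61.8

61.8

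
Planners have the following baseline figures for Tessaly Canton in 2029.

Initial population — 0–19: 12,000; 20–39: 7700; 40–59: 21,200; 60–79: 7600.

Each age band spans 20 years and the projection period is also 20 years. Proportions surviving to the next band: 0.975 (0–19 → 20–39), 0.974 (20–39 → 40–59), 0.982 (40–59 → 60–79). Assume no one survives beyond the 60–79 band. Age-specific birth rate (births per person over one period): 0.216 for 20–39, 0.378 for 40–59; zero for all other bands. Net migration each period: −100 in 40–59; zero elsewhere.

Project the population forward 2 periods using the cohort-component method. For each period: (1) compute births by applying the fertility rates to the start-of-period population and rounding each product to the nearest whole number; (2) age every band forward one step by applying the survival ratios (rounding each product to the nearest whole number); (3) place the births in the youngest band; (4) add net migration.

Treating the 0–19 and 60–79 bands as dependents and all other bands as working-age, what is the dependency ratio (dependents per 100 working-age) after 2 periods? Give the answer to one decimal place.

60.7

(Groups numbered youngest = 1 to oldest = 4.)
[period 1]
Births: 7700 × 0.216 = 1663  |  21200 × 0.378 = 8014 ⇒ total 9677
Group 2: 12000 × 0.975 = 11700
Group 3: 7700 × 0.974 = 7500
Group 4: 21200 × 0.982 = 20818
Net migration: Group 3 − 100 → 7400
Population now: 0–19=9677, 20–39=11700, 40–59=7400, 60–79=20818
[period 2]
Births: 11700 × 0.216 = 2527  |  7400 × 0.378 = 2797 ⇒ total 5324
Group 2: 9677 × 0.975 = 9435
Group 3: 11700 × 0.974 = 11396
Group 4: 7400 × 0.982 = 7267
Net migration: Group 3 − 100 → 11296
Population now: 0–19=5324, 20–39=9435, 40–59=11296, 60–79=7267
Dependents (band 0–19 + band 60–79) = 5324 + 7267 = 12591; working-age = 20731; ratio = 12591/20731 × 100 = 60.7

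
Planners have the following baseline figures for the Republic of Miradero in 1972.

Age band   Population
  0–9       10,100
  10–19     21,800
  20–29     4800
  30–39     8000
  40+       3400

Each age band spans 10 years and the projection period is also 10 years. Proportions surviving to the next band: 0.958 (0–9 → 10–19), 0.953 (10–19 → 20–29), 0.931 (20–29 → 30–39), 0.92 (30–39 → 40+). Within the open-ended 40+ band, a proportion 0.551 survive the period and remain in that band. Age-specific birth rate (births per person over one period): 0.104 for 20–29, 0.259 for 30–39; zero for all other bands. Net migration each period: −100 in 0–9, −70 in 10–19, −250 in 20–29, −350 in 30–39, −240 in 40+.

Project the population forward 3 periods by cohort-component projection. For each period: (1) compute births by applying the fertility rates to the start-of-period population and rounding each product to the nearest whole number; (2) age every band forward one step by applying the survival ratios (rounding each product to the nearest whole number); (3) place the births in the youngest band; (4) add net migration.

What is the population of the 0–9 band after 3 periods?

5685

(Groups numbered youngest = 1 to oldest = 5.)
Period 1:
Births: 4800 × 0.104 = 499  |  8000 × 0.259 = 2072 ⇒ total 2571
Group 2: 10100 × 0.958 = 9676
Group 3: 21800 × 0.953 = 20775
Group 4: 4800 × 0.931 = 4469
Group 5: 8000 × 0.92 + 3400 × 0.551 = 7360 + 1873 = 9233
Net migration: Group 1 − 100 → 2471; Group 2 − 70 → 9606; Group 3 − 250 → 20525; Group 4 − 350 → 4119; Group 5 − 240 → 8993
Giving 2471 / 9606 / 20525 / 4119 / 8993.
Period 2:
Births: 20525 × 0.104 = 2135  |  4119 × 0.259 = 1067 ⇒ total 3202
Group 2: 2471 × 0.958 = 2367
Group 3: 9606 × 0.953 = 9155
Group 4: 20525 × 0.931 = 19109
Group 5: 4119 × 0.92 + 8993 × 0.551 = 3789 + 4955 = 8744
Net migration: Group 1 − 100 → 3102; Group 2 − 70 → 2297; Group 3 − 250 → 8905; Group 4 − 350 → 18759; Group 5 − 240 → 8504
Giving 3102 / 2297 / 8905 / 18759 / 8504.
Period 3:
Births: 8905 × 0.104 = 926  |  18759 × 0.259 = 4859 ⇒ total 5785
Group 2: 3102 × 0.958 = 2972
Group 3: 2297 × 0.953 = 2189
Group 4: 8905 × 0.931 = 8291
Group 5: 18759 × 0.92 + 8504 × 0.551 = 17258 + 4686 = 21944
Net migration: Group 1 − 100 → 5685; Group 2 − 70 → 2902; Group 3 − 250 → 1939; Group 4 − 350 → 7941; Group 5 − 240 → 21704
Giving 5685 / 2902 / 1939 / 7941 / 21704.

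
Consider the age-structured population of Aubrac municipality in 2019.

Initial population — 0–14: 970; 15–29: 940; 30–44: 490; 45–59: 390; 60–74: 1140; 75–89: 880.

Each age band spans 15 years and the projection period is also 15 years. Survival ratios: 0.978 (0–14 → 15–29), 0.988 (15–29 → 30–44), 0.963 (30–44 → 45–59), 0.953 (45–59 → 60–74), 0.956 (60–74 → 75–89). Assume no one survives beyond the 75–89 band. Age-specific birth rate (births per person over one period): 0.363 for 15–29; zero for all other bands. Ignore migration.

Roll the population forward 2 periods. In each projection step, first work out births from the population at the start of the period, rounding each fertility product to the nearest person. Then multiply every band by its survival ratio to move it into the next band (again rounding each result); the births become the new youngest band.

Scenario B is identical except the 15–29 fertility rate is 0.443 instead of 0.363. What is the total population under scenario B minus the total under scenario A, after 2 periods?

150

(Groups numbered youngest = 1 to oldest = 6.)
Period 1:
Births: 940 × 0.363 = 341
Group 2: 970 × 0.978 = 949
Group 3: 940 × 0.988 = 929
Group 4: 490 × 0.963 = 472
Group 5: 390 × 0.953 = 372
Group 6: 1140 × 0.956 = 1090
Population now: 0–14=341, 15–29=949, 30–44=929, 45–59=472, 60–74=372, 75–89=1090
Period 2:
Births: 949 × 0.363 = 344
Group 2: 341 × 0.978 = 333
Group 3: 949 × 0.988 = 938
Group 4: 929 × 0.963 = 895
Group 5: 472 × 0.953 = 450
Group 6: 372 × 0.956 = 356
Population now: 0–14=344, 15–29=333, 30–44=938, 45–59=895, 60–74=450, 75–89=356
Scenario A total after 2 periods: 3316
Scenario B projection —
Period 1:
Births: 940 × 0.443 = 416
Group 2: 970 × 0.978 = 949
Group 3: 940 × 0.988 = 929
Group 4: 490 × 0.963 = 472
Group 5: 390 × 0.953 = 372
Group 6: 1140 × 0.956 = 1090
Population now: 0–14=416, 15–29=949, 30–44=929, 45–59=472, 60–74=372, 75–89=1090
Period 2:
Births: 949 × 0.443 = 420
Group 2: 416 × 0.978 = 407
Group 3: 949 × 0.988 = 938
Group 4: 929 × 0.963 = 895
Group 5: 472 × 0.953 = 450
Group 6: 372 × 0.956 = 356
Population now: 0–14=420, 15–29=407, 30–44=938, 45–59=895, 60–74=450, 75–89=356
Scenario B total after 2 periods: 3466
Difference B − A = 3466 − 3316 = 150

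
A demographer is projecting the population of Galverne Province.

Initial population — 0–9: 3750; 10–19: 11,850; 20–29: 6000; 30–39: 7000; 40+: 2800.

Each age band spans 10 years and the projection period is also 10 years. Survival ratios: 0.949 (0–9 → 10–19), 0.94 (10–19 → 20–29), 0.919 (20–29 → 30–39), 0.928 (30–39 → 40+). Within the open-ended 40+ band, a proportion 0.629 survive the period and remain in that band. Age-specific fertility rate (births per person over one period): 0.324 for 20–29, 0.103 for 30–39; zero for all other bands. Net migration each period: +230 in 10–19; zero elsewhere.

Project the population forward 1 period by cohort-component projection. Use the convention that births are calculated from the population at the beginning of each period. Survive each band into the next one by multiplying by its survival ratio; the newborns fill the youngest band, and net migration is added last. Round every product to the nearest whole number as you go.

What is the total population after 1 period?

31364

Call the groups 1 to 5, youngest first.
[period 1]
Births: 6000 × 0.324 = 1944 ; 7000 × 0.103 = 721 — total 2665
Group 2: 3750 × 0.949 = 3559
Group 3: 11850 × 0.94 = 11139
Group 4: 6000 × 0.919 = 5514
Group 5: 7000 × 0.928 + 2800 × 0.629 = 6496 + 1761 = 8257
Net migration: Group 2 + 230 → 3789
End of period: [2665, 3789, 11139, 5514, 8257]
Total after period 1: 2665 + 3789 + 11139 + 5514 + 8257 = 31364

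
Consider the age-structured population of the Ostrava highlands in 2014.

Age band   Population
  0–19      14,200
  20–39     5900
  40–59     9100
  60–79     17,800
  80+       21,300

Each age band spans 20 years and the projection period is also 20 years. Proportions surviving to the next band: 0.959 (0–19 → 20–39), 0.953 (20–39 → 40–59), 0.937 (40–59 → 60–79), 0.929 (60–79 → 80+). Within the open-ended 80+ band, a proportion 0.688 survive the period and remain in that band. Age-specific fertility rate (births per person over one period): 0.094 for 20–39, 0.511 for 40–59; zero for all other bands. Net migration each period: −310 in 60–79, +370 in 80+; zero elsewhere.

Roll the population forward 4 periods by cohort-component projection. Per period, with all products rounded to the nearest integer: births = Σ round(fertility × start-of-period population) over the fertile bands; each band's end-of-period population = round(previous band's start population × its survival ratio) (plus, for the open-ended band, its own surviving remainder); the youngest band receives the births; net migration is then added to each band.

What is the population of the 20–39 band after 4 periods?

Numbering the bands 1..5 from youngest to oldest:
— Period 1 —
Births: 5900 × 0.094 = 555, 9100 × 0.511 = 4650 — total 5205
Band 2: 14200 × 0.959 = 13618
Band 3: 5900 × 0.953 = 5623
Band 4: 9100 × 0.937 = 8527
Band 5: 17800 × 0.929 + 21300 × 0.688 = 16536 + 14654 = 31190
Net migration: Band 4 − 310 → 8217; Band 5 + 370 → 31560
→ [5205, 13618, 5623, 8217, 31560]
— Period 2 —
Births: 13618 × 0.094 = 1280, 5623 × 0.511 = 2873 — total 4153
Band 2: 5205 × 0.959 = 4992
Band 3: 13618 × 0.953 = 12978
Band 4: 5623 × 0.937 = 5269
Band 5: 8217 × 0.929 + 31560 × 0.688 = 7634 + 21713 = 29347
Net migration: Band 4 − 310 → 4959; Band 5 + 370 → 29717
→ [4153, 4992, 12978, 4959, 29717]
— Period 3 —
Births: 4992 × 0.094 = 469, 12978 × 0.511 = 6632 — total 7101
Band 2: 4153 × 0.959 = 3983
Band 3: 4992 × 0.953 = 4757
Band 4: 12978 × 0.937 = 12160
Band 5: 4959 × 0.929 + 29717 × 0.688 = 4607 + 20445 = 25052
Net migration: Band 4 − 310 → 11850; Band 5 + 370 → 25422
→ [7101, 3983, 4757, 11850, 25422]
— Period 4 —
Births: 3983 × 0.094 = 374, 4757 × 0.511 = 2431 — total 2805
Band 2: 7101 × 0.959 = 6810
Band 3: 3983 × 0.953 = 3796
Band 4: 4757 × 0.937 = 4457
Band 5: 11850 × 0.929 + 25422 × 0.688 = 11009 + 17490 = 28499
Net migration: Band 4 − 310 → 4147; Band 5 + 370 → 28869
→ [2805, 6810, 3796, 4147, 28869]

6810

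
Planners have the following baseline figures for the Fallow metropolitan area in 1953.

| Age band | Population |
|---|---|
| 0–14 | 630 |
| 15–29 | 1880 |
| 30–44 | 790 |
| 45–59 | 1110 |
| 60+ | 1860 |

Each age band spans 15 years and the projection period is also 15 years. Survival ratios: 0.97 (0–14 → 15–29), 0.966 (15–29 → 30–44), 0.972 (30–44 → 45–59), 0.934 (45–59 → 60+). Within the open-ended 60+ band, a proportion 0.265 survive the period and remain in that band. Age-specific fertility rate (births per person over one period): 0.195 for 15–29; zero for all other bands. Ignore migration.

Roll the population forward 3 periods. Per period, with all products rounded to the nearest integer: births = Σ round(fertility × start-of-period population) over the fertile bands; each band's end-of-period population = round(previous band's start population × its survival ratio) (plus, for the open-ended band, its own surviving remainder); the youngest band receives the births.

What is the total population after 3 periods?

3047

Numbering the bands 1..5 from youngest to oldest:
— Period 1 —
Births: 1880 × 0.195 = 367
Band 2: 630 × 0.97 = 611
Band 3: 1880 × 0.966 = 1816
Band 4: 790 × 0.972 = 768
Band 5: 1110 × 0.934 + 1860 × 0.265 = 1037 + 493 = 1530
End of period: [367, 611, 1816, 768, 1530]
— Period 2 —
Births: 611 × 0.195 = 119
Band 2: 367 × 0.97 = 356
Band 3: 611 × 0.966 = 590
Band 4: 1816 × 0.972 = 1765
Band 5: 768 × 0.934 + 1530 × 0.265 = 717 + 405 = 1122
End of period: [119, 356, 590, 1765, 1122]
— Period 3 —
Births: 356 × 0.195 = 69
Band 2: 119 × 0.97 = 115
Band 3: 356 × 0.966 = 344
Band 4: 590 × 0.972 = 573
Band 5: 1765 × 0.934 + 1122 × 0.265 = 1649 + 297 = 1946
End of period: [69, 115, 344, 573, 1946]
Total after period 3: 69 + 115 + 344 + 573 + 1946 = 3047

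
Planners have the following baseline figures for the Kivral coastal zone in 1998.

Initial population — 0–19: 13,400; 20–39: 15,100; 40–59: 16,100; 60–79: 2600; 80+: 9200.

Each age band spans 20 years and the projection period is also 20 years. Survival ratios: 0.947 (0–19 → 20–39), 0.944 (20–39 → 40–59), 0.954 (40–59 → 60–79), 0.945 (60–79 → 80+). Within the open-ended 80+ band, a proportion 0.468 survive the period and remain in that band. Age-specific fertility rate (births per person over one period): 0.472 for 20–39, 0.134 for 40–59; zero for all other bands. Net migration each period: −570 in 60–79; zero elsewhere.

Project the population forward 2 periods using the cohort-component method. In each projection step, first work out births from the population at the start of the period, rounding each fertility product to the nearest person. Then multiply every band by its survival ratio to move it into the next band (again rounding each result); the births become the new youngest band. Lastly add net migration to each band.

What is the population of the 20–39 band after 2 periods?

Let group 1 be 0–19 through group 5 = 80+.
[period 1]
Births: 15100 × 0.472 = 7127 ; 16100 × 0.134 = 2157 ⇒ total 9284
Group 2: 13400 × 0.947 = 12690
Group 3: 15100 × 0.944 = 14254
Group 4: 16100 × 0.954 = 15359
Group 5: 2600 × 0.945 + 9200 × 0.468 = 2457 + 4306 = 6763
Net migration: Group 4 − 570 → 14789
→ [9284, 12690, 14254, 14789, 6763]
[period 2]
Births: 12690 × 0.472 = 5990 ; 14254 × 0.134 = 1910 ⇒ total 7900
Group 2: 9284 × 0.947 = 8792
Group 3: 12690 × 0.944 = 11979
Group 4: 14254 × 0.954 = 13598
Group 5: 14789 × 0.945 + 6763 × 0.468 = 13976 + 3165 = 17141
Net migration: Group 4 − 570 → 13028
→ [7900, 8792, 11979, 13028, 17141]

8792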